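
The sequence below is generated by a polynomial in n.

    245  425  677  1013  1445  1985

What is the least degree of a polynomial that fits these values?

3

D1: 180, 252, 336, 432, 540
D2: 72, 84, 96, 108
D3: 12, 12, 12
The third differences are constant, so the polynomial has degree 3.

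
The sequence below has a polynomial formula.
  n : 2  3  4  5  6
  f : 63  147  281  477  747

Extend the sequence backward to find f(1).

17

First differences: 84, 134, 196, 270
Second differences: 50, 62, 74
Third differences: 12, 12
The third differences are constant at 12.
Work back: 50 − 12 = 38;  84 − 38 = 46;  63 − 46 = 17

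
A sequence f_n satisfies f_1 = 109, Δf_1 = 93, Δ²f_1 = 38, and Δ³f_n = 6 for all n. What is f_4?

Build the table forward from the leading diagonal:
D3: 6  6  6  6
D2: 38  44  50  56
D1: 93  131  175  225
f: 109  202  333  508

508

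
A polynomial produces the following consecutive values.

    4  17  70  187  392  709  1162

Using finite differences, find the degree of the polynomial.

3

13, 53, 117, 205, 317, 453
40, 64, 88, 112, 136
24, 24, 24, 24
The third differences are constant, so the polynomial has degree 3.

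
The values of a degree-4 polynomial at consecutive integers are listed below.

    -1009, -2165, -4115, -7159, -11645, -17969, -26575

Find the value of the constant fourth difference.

-48

Δ: -1156, -1950, -3044, -4486, -6324, -8606
Δ²: -794, -1094, -1442, -1838, -2282
Δ³: -300, -348, -396, -444
Δ⁴: -48, -48, -48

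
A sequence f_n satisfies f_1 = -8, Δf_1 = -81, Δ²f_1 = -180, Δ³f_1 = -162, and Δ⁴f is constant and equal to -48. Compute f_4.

-953

Build the table forward from the leading diagonal:
Fourth differences: -48  -48  -48  -48
Third differences: -162  -210  -258  -306
Second differences: -180  -342  -552  -810
First differences: -81  -261  -603  -1155
f: -8  -89  -350  -953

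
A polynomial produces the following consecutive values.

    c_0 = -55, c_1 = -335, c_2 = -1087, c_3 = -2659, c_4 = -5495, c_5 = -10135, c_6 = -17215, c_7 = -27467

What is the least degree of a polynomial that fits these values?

4

-280, -752, -1572, -2836, -4640, -7080, -10252
-472, -820, -1264, -1804, -2440, -3172
-348, -444, -540, -636, -732
-96, -96, -96, -96
The fourth differences are constant, so the polynomial has degree 4.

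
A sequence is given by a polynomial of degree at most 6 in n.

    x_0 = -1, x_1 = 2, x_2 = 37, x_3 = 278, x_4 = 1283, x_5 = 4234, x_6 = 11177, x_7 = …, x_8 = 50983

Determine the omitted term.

Using the first 7 terms:
3, 35, 241, 1005, 2951, 6943
32, 206, 764, 1946, 3992
174, 558, 1182, 2046
384, 624, 864
240, 240
Constant fifth difference = 240.
Extend forward: 864 + 240 = 1104;  2046 + 1104 = 3150;  3992 + 3150 = 7142;  6943 + 7142 = 14085;  11177 + 14085 = 25262

25262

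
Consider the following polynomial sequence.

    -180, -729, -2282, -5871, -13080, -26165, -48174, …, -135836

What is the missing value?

-83067

Using the first 7 terms:
Δ: -549, -1553, -3589, -7209, -13085, -22009
Δ²: -1004, -2036, -3620, -5876, -8924
Δ³: -1032, -1584, -2256, -3048
Δ⁴: -552, -672, -792
Δ⁵: -120, -120
Constant fifth difference = -120.
Extend forward: -792 − 120 = -912;  -3048 − 912 = -3960;  -8924 − 3960 = -12884;  -22009 − 12884 = -34893;  -48174 − 34893 = -83067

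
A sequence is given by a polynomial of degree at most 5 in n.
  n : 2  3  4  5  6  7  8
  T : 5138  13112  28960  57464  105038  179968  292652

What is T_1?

1648

D1: 7974, 15848, 28504, 47574, 74930, 112684
D2: 7874, 12656, 19070, 27356, 37754
D3: 4782, 6414, 8286, 10398
D4: 1632, 1872, 2112
D5: 240, 240
The fifth differences are constant at 240.
Work back: 1632 − 240 = 1392;  4782 − 1392 = 3390;  7874 − 3390 = 4484;  7974 − 4484 = 3490;  5138 − 3490 = 1648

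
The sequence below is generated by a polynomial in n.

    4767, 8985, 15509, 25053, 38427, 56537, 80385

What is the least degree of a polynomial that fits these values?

4

4218, 6524, 9544, 13374, 18110, 23848
2306, 3020, 3830, 4736, 5738
714, 810, 906, 1002
96, 96, 96
The fourth differences are constant, so the polynomial has degree 4.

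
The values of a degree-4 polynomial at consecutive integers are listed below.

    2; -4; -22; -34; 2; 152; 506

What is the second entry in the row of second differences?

6

Δ: -6, -18, -12, 36, 150, 354
Δ²: -12, 6, 48, 114, 204
Δ³: 18, 42, 66, 90
Δ⁴: 24, 24, 24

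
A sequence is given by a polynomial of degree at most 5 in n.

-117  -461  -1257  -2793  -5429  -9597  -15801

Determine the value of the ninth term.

-36693

-344 , -796 , -1536 , -2636 , -4168 , -6204
-452 , -740 , -1100 , -1532 , -2036
-288 , -360 , -432 , -504
-72 , -72 , -72
The fourth differences are constant (-72).
-504 − 72 = -576;  -2036 − 576 = -2612;  -6204 − 2612 = -8816;  -15801 − 8816 = -24617
-576 − 72 = -648;  -2612 − 648 = -3260;  -8816 − 3260 = -12076;  -24617 − 12076 = -36693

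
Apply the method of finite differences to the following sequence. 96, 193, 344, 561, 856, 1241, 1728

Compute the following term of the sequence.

First differences: 97, 151, 217, 295, 385, 487
Second differences: 54, 66, 78, 90, 102
Third differences: 12, 12, 12, 12
The third differences are constant (12).
102 + 12 = 114;  487 + 114 = 601;  1728 + 601 = 2329

2329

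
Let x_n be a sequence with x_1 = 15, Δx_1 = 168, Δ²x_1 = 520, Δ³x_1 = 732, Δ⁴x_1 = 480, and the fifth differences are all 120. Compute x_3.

871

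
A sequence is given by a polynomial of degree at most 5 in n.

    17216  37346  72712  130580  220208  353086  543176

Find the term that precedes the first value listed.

D1: 20130  35366  57868  89628  132878  190090
D2: 15236  22502  31760  43250  57212
D3: 7266  9258  11490  13962
D4: 1992  2232  2472
D5: 240  240
The fifth differences are constant at 240.
Work back: 1992 − 240 = 1752;  7266 − 1752 = 5514;  15236 − 5514 = 9722;  20130 − 9722 = 10408;  17216 − 10408 = 6808

6808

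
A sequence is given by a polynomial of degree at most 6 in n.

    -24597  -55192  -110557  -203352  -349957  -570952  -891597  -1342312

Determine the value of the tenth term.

-2784312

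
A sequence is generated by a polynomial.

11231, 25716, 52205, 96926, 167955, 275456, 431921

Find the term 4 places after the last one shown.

Δ: 14485 , 26489 , 44721 , 71029 , 107501 , 156465
Δ²: 12004 , 18232 , 26308 , 36472 , 48964
Δ³: 6228 , 8076 , 10164 , 12492
Δ⁴: 1848 , 2088 , 2328
Δ⁵: 240 , 240
The fifth differences are constant (240).
2328 + 240 = 2568;  12492 + 2568 = 15060;  48964 + 15060 = 64024;  156465 + 64024 = 220489;  431921 + 220489 = 652410
2568 + 240 = 2808;  15060 + 2808 = 17868;  64024 + 17868 = 81892;  220489 + 81892 = 302381;  652410 + 302381 = 954791
2808 + 240 = 3048;  17868 + 3048 = 20916;  81892 + 20916 = 102808;  302381 + 102808 = 405189;  954791 + 405189 = 1359980
3048 + 240 = 3288;  20916 + 3288 = 24204;  102808 + 24204 = 127012;  405189 + 127012 = 532201;  1359980 + 532201 = 1892181

1892181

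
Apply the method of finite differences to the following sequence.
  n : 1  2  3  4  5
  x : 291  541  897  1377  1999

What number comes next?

250, 356, 480, 622
106, 124, 142
18, 18
The third differences are constant (18).
142 + 18 = 160;  622 + 160 = 782;  1999 + 782 = 2781

2781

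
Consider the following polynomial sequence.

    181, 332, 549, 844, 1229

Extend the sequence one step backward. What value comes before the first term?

84

Δ: 151  217  295  385
Δ²: 66  78  90
Δ³: 12  12
The third differences are constant at 12.
Work back: 66 − 12 = 54;  151 − 54 = 97;  181 − 97 = 84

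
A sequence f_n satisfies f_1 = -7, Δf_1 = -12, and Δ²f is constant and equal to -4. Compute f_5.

Build the table forward from the leading diagonal:
Δ²: -4, -4, -4, -4, -4
Δ: -12, -16, -20, -24, -28
f: -7, -19, -35, -55, -79

-79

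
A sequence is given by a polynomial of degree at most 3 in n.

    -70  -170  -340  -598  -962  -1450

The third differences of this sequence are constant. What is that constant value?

First differences: -100, -170, -258, -364, -488
Second differences: -70, -88, -106, -124
Third differences: -18, -18, -18

-18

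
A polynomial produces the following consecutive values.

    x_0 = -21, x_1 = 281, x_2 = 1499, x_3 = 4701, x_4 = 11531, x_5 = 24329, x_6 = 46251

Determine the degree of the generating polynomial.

302, 1218, 3202, 6830, 12798, 21922
916, 1984, 3628, 5968, 9124
1068, 1644, 2340, 3156
576, 696, 816
120, 120
The fifth differences are constant, so the polynomial has degree 5.

5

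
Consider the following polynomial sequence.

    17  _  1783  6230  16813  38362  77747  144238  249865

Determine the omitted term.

322

Using the last 7 terms:
Δ: 4447  10583  21549  39385  66491  105627
Δ²: 6136  10966  17836  27106  39136
Δ³: 4830  6870  9270  12030
Δ⁴: 2040  2400  2760
Δ⁵: 360  360
Constant fifth difference = 360.
Extend backward: 2040 − 360 = 1680;  4830 − 1680 = 3150;  6136 − 3150 = 2986;  4447 − 2986 = 1461;  1783 − 1461 = 322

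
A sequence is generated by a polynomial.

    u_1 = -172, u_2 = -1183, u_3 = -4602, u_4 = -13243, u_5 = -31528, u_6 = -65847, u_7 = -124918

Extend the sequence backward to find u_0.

Δ: -1011, -3419, -8641, -18285, -34319, -59071
Δ²: -2408, -5222, -9644, -16034, -24752
Δ³: -2814, -4422, -6390, -8718
Δ⁴: -1608, -1968, -2328
Δ⁵: -360, -360
The fifth differences are constant at -360.
Work back: -1608 + 360 = -1248;  -2814 + 1248 = -1566;  -2408 + 1566 = -842;  -1011 + 842 = -169;  -172 + 169 = -3

-3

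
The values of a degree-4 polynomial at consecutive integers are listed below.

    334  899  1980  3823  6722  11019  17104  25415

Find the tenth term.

50707

Δ: 565 , 1081 , 1843 , 2899 , 4297 , 6085 , 8311
Δ²: 516 , 762 , 1056 , 1398 , 1788 , 2226
Δ³: 246 , 294 , 342 , 390 , 438
Δ⁴: 48 , 48 , 48 , 48
Fourth differences constant at 48.
438 + 48 = 486;  2226 + 486 = 2712;  8311 + 2712 = 11023;  25415 + 11023 = 36438
486 + 48 = 534;  2712 + 534 = 3246;  11023 + 3246 = 14269;  36438 + 14269 = 50707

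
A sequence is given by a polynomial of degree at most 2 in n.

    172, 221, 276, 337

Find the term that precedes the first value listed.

129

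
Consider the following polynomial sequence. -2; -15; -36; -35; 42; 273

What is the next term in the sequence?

760

Δ: -13 , -21 , 1 , 77 , 231
Δ²: -8 , 22 , 76 , 154
Δ³: 30 , 54 , 78
Δ⁴: 24 , 24
Fourth differences constant at 24.
78 + 24 = 102;  154 + 102 = 256;  231 + 256 = 487;  273 + 487 = 760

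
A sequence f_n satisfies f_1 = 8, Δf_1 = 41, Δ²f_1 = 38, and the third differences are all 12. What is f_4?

Build the table forward from the leading diagonal:
Δ³: 12, 12, 12, 12
Δ²: 38, 50, 62, 74
Δ: 41, 79, 129, 191
f: 8, 49, 128, 257

257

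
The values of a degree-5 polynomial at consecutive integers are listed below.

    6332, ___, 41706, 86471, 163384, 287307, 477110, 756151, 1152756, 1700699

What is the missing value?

Using the last 8 terms:
Δ: 44765  76913  123923  189803  279041  396605  547943
Δ²: 32148  47010  65880  89238  117564  151338
Δ³: 14862  18870  23358  28326  33774
Δ⁴: 4008  4488  4968  5448
Δ⁵: 480  480  480
Constant fifth difference = 480.
Extend backward: 4008 − 480 = 3528;  14862 − 3528 = 11334;  32148 − 11334 = 20814;  44765 − 20814 = 23951;  41706 − 23951 = 17755

17755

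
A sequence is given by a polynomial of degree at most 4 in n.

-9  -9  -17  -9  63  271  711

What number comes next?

1503

D1: 0, -8, 8, 72, 208, 440
D2: -8, 16, 64, 136, 232
D3: 24, 48, 72, 96
D4: 24, 24, 24
The fourth differences are constant (24).
96 + 24 = 120;  232 + 120 = 352;  440 + 352 = 792;  711 + 792 = 1503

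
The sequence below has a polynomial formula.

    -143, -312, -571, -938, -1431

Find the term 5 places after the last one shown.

First differences: -169 , -259 , -367 , -493
Second differences: -90 , -108 , -126
Third differences: -18 , -18
The third differences are constant (-18).
-126 − 18 = -144;  -493 − 144 = -637;  -1431 − 637 = -2068
-144 − 18 = -162;  -637 − 162 = -799;  -2068 − 799 = -2867
-162 − 18 = -180;  -799 − 180 = -979;  -2867 − 979 = -3846
-180 − 18 = -198;  -979 − 198 = -1177;  -3846 − 1177 = -5023
-198 − 18 = -216;  -1177 − 216 = -1393;  -5023 − 1393 = -6416

-6416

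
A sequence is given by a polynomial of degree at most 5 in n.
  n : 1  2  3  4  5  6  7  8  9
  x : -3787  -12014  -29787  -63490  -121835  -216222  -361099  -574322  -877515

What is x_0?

Δ: -8227  -17773  -33703  -58345  -94387  -144877  -213223  -303193
Δ²: -9546  -15930  -24642  -36042  -50490  -68346  -89970
Δ³: -6384  -8712  -11400  -14448  -17856  -21624
Δ⁴: -2328  -2688  -3048  -3408  -3768
Δ⁵: -360  -360  -360  -360
The fifth differences are constant at -360.
Work back: -2328 + 360 = -1968;  -6384 + 1968 = -4416;  -9546 + 4416 = -5130;  -8227 + 5130 = -3097;  -3787 + 3097 = -690

-690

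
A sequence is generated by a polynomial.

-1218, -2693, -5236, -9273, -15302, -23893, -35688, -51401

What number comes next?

D1: -1475  -2543  -4037  -6029  -8591  -11795  -15713
D2: -1068  -1494  -1992  -2562  -3204  -3918
D3: -426  -498  -570  -642  -714
D4: -72  -72  -72  -72
The fourth differences are constant (-72).
-714 − 72 = -786;  -3918 − 786 = -4704;  -15713 − 4704 = -20417;  -51401 − 20417 = -71818

-71818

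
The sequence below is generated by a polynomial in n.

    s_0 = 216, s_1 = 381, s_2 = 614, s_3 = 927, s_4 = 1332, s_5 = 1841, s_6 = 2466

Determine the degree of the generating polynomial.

165, 233, 313, 405, 509, 625
68, 80, 92, 104, 116
12, 12, 12, 12
The third differences are constant, so the polynomial has degree 3.

3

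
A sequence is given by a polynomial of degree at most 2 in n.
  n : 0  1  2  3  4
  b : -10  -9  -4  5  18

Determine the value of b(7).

1, 5, 9, 13
4, 4, 4
Second differences constant at 4.
13 + 4 = 17;  18 + 17 = 35
17 + 4 = 21;  35 + 21 = 56
21 + 4 = 25;  56 + 25 = 81

81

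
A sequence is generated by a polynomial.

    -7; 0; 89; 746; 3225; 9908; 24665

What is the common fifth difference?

360

Δ: 7, 89, 657, 2479, 6683, 14757
Δ²: 82, 568, 1822, 4204, 8074
Δ³: 486, 1254, 2382, 3870
Δ⁴: 768, 1128, 1488
Δ⁵: 360, 360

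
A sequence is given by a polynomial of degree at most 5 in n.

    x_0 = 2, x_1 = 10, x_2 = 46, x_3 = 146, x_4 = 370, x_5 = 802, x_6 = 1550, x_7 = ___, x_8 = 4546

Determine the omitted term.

2746

Using the first 7 terms:
First differences: 8, 36, 100, 224, 432, 748
Second differences: 28, 64, 124, 208, 316
Third differences: 36, 60, 84, 108
Fourth differences: 24, 24, 24
Constant fourth difference = 24.
Extend forward: 108 + 24 = 132;  316 + 132 = 448;  748 + 448 = 1196;  1550 + 1196 = 2746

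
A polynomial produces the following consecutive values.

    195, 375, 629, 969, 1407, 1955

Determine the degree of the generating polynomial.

Δ: 180, 254, 340, 438, 548
Δ²: 74, 86, 98, 110
Δ³: 12, 12, 12
The third differences are constant, so the polynomial has degree 3.

3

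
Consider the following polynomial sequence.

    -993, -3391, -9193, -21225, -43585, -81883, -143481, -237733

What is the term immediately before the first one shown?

-205

-2398  -5802  -12032  -22360  -38298  -61598  -94252
-3404  -6230  -10328  -15938  -23300  -32654
-2826  -4098  -5610  -7362  -9354
-1272  -1512  -1752  -1992
-240  -240  -240
The fifth differences are constant at -240.
Work back: -1272 + 240 = -1032;  -2826 + 1032 = -1794;  -3404 + 1794 = -1610;  -2398 + 1610 = -788;  -993 + 788 = -205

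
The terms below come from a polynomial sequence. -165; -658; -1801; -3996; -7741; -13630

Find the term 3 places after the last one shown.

-51541

D1: -493, -1143, -2195, -3745, -5889
D2: -650, -1052, -1550, -2144
D3: -402, -498, -594
D4: -96, -96
Fourth differences constant at -96.
-594 − 96 = -690;  -2144 − 690 = -2834;  -5889 − 2834 = -8723;  -13630 − 8723 = -22353
-690 − 96 = -786;  -2834 − 786 = -3620;  -8723 − 3620 = -12343;  -22353 − 12343 = -34696
-786 − 96 = -882;  -3620 − 882 = -4502;  -12343 − 4502 = -16845;  -34696 − 16845 = -51541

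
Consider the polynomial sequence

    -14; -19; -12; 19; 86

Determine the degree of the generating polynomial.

-5, 7, 31, 67
12, 24, 36
12, 12
The third differences are constant, so the polynomial has degree 3.

3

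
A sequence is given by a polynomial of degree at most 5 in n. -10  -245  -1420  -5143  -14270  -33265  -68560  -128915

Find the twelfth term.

-897775

First differences: -235  -1175  -3723  -9127  -18995  -35295  -60355
Second differences: -940  -2548  -5404  -9868  -16300  -25060
Third differences: -1608  -2856  -4464  -6432  -8760
Fourth differences: -1248  -1608  -1968  -2328
Fifth differences: -360  -360  -360
Constant fifth difference = -360, so extend:
-2328 − 360 = -2688;  -8760 − 2688 = -11448;  -25060 − 11448 = -36508;  -60355 − 36508 = -96863;  -128915 − 96863 = -225778
-2688 − 360 = -3048;  -11448 − 3048 = -14496;  -36508 − 14496 = -51004;  -96863 − 51004 = -147867;  -225778 − 147867 = -373645
-3048 − 360 = -3408;  -14496 − 3408 = -17904;  -51004 − 17904 = -68908;  -147867 − 68908 = -216775;  -373645 − 216775 = -590420
-3408 − 360 = -3768;  -17904 − 3768 = -21672;  -68908 − 21672 = -90580;  -216775 − 90580 = -307355;  -590420 − 307355 = -897775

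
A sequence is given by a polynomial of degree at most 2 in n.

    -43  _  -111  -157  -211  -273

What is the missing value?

-73

Using the last 4 terms:
First differences: -46, -54, -62
Second differences: -8, -8
Constant second difference = -8.
Extend backward: -46 + 8 = -38;  -111 + 38 = -73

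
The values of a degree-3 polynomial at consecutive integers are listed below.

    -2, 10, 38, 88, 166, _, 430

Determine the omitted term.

278

Using the first 5 terms:
12  28  50  78
16  22  28
6  6
Constant third difference = 6.
Extend forward: 28 + 6 = 34;  78 + 34 = 112;  166 + 112 = 278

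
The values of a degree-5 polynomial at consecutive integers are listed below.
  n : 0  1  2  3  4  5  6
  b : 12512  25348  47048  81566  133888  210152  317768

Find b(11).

Δ: 12836, 21700, 34518, 52322, 76264, 107616
Δ²: 8864, 12818, 17804, 23942, 31352
Δ³: 3954, 4986, 6138, 7410
Δ⁴: 1032, 1152, 1272
Δ⁵: 120, 120
The fifth differences are constant (120).
1272 + 120 = 1392;  7410 + 1392 = 8802;  31352 + 8802 = 40154;  107616 + 40154 = 147770;  317768 + 147770 = 465538
1392 + 120 = 1512;  8802 + 1512 = 10314;  40154 + 10314 = 50468;  147770 + 50468 = 198238;  465538 + 198238 = 663776
1512 + 120 = 1632;  10314 + 1632 = 11946;  50468 + 11946 = 62414;  198238 + 62414 = 260652;  663776 + 260652 = 924428
1632 + 120 = 1752;  11946 + 1752 = 13698;  62414 + 13698 = 76112;  260652 + 76112 = 336764;  924428 + 336764 = 1261192
1752 + 120 = 1872;  13698 + 1872 = 15570;  76112 + 15570 = 91682;  336764 + 91682 = 428446;  1261192 + 428446 = 1689638

1689638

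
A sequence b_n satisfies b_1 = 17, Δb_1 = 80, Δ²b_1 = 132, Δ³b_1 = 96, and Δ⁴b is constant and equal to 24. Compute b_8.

7549

Build the table forward from the leading diagonal:
D4: 24, 24, 24, 24, 24, 24, 24, 24
D3: 96, 120, 144, 168, 192, 216, 240, 264
D2: 132, 228, 348, 492, 660, 852, 1068, 1308
D1: 80, 212, 440, 788, 1280, 1940, 2792, 3860
b: 17, 97, 309, 749, 1537, 2817, 4757, 7549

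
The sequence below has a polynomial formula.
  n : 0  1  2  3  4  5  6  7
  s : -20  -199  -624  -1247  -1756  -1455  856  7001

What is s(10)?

Δ: -179 , -425 , -623 , -509 , 301 , 2311 , 6145
Δ²: -246 , -198 , 114 , 810 , 2010 , 3834
Δ³: 48 , 312 , 696 , 1200 , 1824
Δ⁴: 264 , 384 , 504 , 624
Δ⁵: 120 , 120 , 120
Fifth differences constant at 120.
624 + 120 = 744;  1824 + 744 = 2568;  3834 + 2568 = 6402;  6145 + 6402 = 12547;  7001 + 12547 = 19548
744 + 120 = 864;  2568 + 864 = 3432;  6402 + 3432 = 9834;  12547 + 9834 = 22381;  19548 + 22381 = 41929
864 + 120 = 984;  3432 + 984 = 4416;  9834 + 4416 = 14250;  22381 + 14250 = 36631;  41929 + 36631 = 78560

78560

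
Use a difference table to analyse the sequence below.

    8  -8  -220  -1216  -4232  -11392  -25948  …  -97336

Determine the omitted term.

Using the first 7 terms:
D1: -16, -212, -996, -3016, -7160, -14556
D2: -196, -784, -2020, -4144, -7396
D3: -588, -1236, -2124, -3252
D4: -648, -888, -1128
D5: -240, -240
Constant fifth difference = -240.
Extend forward: -1128 − 240 = -1368;  -3252 − 1368 = -4620;  -7396 − 4620 = -12016;  -14556 − 12016 = -26572;  -25948 − 26572 = -52520

-52520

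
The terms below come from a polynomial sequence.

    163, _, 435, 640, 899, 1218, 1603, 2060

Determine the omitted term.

Using the last 6 terms:
205, 259, 319, 385, 457
54, 60, 66, 72
6, 6, 6
Constant third difference = 6.
Extend backward: 54 − 6 = 48;  205 − 48 = 157;  435 − 157 = 278

278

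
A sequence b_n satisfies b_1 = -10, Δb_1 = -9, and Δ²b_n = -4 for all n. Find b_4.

Build the table forward from the leading diagonal:
Second differences: -4, -4, -4, -4
First differences: -9, -13, -17, -21
b: -10, -19, -32, -49

-49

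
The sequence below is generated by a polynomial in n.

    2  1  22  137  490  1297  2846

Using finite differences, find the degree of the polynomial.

4

Δ: -1, 21, 115, 353, 807, 1549
Δ²: 22, 94, 238, 454, 742
Δ³: 72, 144, 216, 288
Δ⁴: 72, 72, 72
The fourth differences are constant, so the polynomial has degree 4.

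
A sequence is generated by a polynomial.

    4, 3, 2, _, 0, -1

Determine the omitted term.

1

Using the first 3 terms:
Δ: -1, -1
Constant first difference = -1.
Extend forward: 2 − 1 = 1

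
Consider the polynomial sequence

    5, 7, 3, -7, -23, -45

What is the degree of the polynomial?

2

First differences: 2, -4, -10, -16, -22
Second differences: -6, -6, -6, -6
The second differences are constant, so the polynomial has degree 2.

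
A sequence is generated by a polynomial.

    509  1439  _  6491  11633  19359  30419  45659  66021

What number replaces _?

3279

Using the last 6 terms:
First differences: 5142  7726  11060  15240  20362
Second differences: 2584  3334  4180  5122
Third differences: 750  846  942
Fourth differences: 96  96
Constant fourth difference = 96.
Extend backward: 750 − 96 = 654;  2584 − 654 = 1930;  5142 − 1930 = 3212;  6491 − 3212 = 3279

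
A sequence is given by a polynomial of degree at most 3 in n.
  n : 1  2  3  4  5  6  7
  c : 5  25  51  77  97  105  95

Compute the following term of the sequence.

61

First differences: 20, 26, 26, 20, 8, -10
Second differences: 6, 0, -6, -12, -18
Third differences: -6, -6, -6, -6
The third differences are constant (-6).
-18 − 6 = -24;  -10 − 24 = -34;  95 − 34 = 61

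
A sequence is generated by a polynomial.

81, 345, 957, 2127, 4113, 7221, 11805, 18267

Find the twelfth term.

D1: 264, 612, 1170, 1986, 3108, 4584, 6462
D2: 348, 558, 816, 1122, 1476, 1878
D3: 210, 258, 306, 354, 402
D4: 48, 48, 48, 48
Fourth differences constant at 48.
402 + 48 = 450;  1878 + 450 = 2328;  6462 + 2328 = 8790;  18267 + 8790 = 27057
450 + 48 = 498;  2328 + 498 = 2826;  8790 + 2826 = 11616;  27057 + 11616 = 38673
498 + 48 = 546;  2826 + 546 = 3372;  11616 + 3372 = 14988;  38673 + 14988 = 53661
546 + 48 = 594;  3372 + 594 = 3966;  14988 + 3966 = 18954;  53661 + 18954 = 72615

72615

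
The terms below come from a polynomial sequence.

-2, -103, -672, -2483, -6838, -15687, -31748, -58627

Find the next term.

D1: -101, -569, -1811, -4355, -8849, -16061, -26879
D2: -468, -1242, -2544, -4494, -7212, -10818
D3: -774, -1302, -1950, -2718, -3606
D4: -528, -648, -768, -888
D5: -120, -120, -120
Fifth differences constant at -120.
-888 − 120 = -1008;  -3606 − 1008 = -4614;  -10818 − 4614 = -15432;  -26879 − 15432 = -42311;  -58627 − 42311 = -100938

-100938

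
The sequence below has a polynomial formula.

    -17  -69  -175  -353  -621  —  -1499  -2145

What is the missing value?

Using the first 5 terms:
Δ: -52  -106  -178  -268
Δ²: -54  -72  -90
Δ³: -18  -18
Constant third difference = -18.
Extend forward: -90 − 18 = -108;  -268 − 108 = -376;  -621 − 376 = -997

-997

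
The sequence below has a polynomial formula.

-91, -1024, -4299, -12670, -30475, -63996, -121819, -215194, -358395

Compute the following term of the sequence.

Δ: -933 , -3275 , -8371 , -17805 , -33521 , -57823 , -93375 , -143201
Δ²: -2342 , -5096 , -9434 , -15716 , -24302 , -35552 , -49826
Δ³: -2754 , -4338 , -6282 , -8586 , -11250 , -14274
Δ⁴: -1584 , -1944 , -2304 , -2664 , -3024
Δ⁵: -360 , -360 , -360 , -360
The fifth differences are constant (-360).
-3024 − 360 = -3384;  -14274 − 3384 = -17658;  -49826 − 17658 = -67484;  -143201 − 67484 = -210685;  -358395 − 210685 = -569080

-569080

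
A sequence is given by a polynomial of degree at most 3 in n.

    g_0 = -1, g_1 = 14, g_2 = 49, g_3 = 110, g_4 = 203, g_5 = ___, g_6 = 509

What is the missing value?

Using the first 5 terms:
15  35  61  93
20  26  32
6  6
Constant third difference = 6.
Extend forward: 32 + 6 = 38;  93 + 38 = 131;  203 + 131 = 334

334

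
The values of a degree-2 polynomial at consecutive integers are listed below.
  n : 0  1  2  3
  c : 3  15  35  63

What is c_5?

First differences: 12 , 20 , 28
Second differences: 8 , 8
Constant second difference = 8, so extend:
28 + 8 = 36;  63 + 36 = 99
36 + 8 = 44;  99 + 44 = 143

143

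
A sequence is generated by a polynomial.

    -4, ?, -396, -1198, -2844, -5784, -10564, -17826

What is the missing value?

Using the last 6 terms:
Δ: -802, -1646, -2940, -4780, -7262
Δ²: -844, -1294, -1840, -2482
Δ³: -450, -546, -642
Δ⁴: -96, -96
Constant fourth difference = -96.
Extend backward: -450 + 96 = -354;  -844 + 354 = -490;  -802 + 490 = -312;  -396 + 312 = -84

-84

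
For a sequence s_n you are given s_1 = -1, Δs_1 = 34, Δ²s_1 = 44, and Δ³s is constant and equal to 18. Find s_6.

Build the table forward from the leading diagonal:
Third differences: 18, 18, 18, 18, 18, 18
Second differences: 44, 62, 80, 98, 116, 134
First differences: 34, 78, 140, 220, 318, 434
s: -1, 33, 111, 251, 471, 789

789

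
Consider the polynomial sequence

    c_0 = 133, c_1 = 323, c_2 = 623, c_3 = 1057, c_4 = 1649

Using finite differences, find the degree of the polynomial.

Δ: 190, 300, 434, 592
Δ²: 110, 134, 158
Δ³: 24, 24
The third differences are constant, so the polynomial has degree 3.

3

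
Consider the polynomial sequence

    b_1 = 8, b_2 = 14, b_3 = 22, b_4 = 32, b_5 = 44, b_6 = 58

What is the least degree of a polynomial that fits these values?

2

Δ: 6, 8, 10, 12, 14
Δ²: 2, 2, 2, 2
The second differences are constant, so the polynomial has degree 2.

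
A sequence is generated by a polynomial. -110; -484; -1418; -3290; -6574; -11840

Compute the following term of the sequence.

-19754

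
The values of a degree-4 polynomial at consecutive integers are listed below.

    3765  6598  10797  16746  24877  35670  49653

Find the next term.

67402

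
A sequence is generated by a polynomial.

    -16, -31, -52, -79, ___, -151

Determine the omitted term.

-112

Using the first 4 terms:
-15  -21  -27
-6  -6
Constant second difference = -6.
Extend forward: -27 − 6 = -33;  -79 − 33 = -112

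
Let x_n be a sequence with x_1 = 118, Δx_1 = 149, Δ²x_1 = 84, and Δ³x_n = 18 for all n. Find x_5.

1290

Build the table forward from the leading diagonal:
D3: 18, 18, 18, 18, 18
D2: 84, 102, 120, 138, 156
D1: 149, 233, 335, 455, 593
x: 118, 267, 500, 835, 1290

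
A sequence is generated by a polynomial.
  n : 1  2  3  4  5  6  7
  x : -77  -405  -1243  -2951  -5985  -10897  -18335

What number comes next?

First differences: -328 , -838 , -1708 , -3034 , -4912 , -7438
Second differences: -510 , -870 , -1326 , -1878 , -2526
Third differences: -360 , -456 , -552 , -648
Fourth differences: -96 , -96 , -96
The fourth differences are constant (-96).
-648 − 96 = -744;  -2526 − 744 = -3270;  -7438 − 3270 = -10708;  -18335 − 10708 = -29043

-29043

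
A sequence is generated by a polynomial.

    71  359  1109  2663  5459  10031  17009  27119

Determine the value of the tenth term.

60119

D1: 288, 750, 1554, 2796, 4572, 6978, 10110
D2: 462, 804, 1242, 1776, 2406, 3132
D3: 342, 438, 534, 630, 726
D4: 96, 96, 96, 96
Constant fourth difference = 96, so extend:
726 + 96 = 822;  3132 + 822 = 3954;  10110 + 3954 = 14064;  27119 + 14064 = 41183
822 + 96 = 918;  3954 + 918 = 4872;  14064 + 4872 = 18936;  41183 + 18936 = 60119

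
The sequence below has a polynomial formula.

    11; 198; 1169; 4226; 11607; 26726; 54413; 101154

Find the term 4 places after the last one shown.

679778

D1: 187, 971, 3057, 7381, 15119, 27687, 46741
D2: 784, 2086, 4324, 7738, 12568, 19054
D3: 1302, 2238, 3414, 4830, 6486
D4: 936, 1176, 1416, 1656
D5: 240, 240, 240
Fifth differences constant at 240.
1656 + 240 = 1896;  6486 + 1896 = 8382;  19054 + 8382 = 27436;  46741 + 27436 = 74177;  101154 + 74177 = 175331
1896 + 240 = 2136;  8382 + 2136 = 10518;  27436 + 10518 = 37954;  74177 + 37954 = 112131;  175331 + 112131 = 287462
2136 + 240 = 2376;  10518 + 2376 = 12894;  37954 + 12894 = 50848;  112131 + 50848 = 162979;  287462 + 162979 = 450441
2376 + 240 = 2616;  12894 + 2616 = 15510;  50848 + 15510 = 66358;  162979 + 66358 = 229337;  450441 + 229337 = 679778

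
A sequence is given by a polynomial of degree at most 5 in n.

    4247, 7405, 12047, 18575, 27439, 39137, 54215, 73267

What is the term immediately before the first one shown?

2219

Δ: 3158  4642  6528  8864  11698  15078  19052
Δ²: 1484  1886  2336  2834  3380  3974
Δ³: 402  450  498  546  594
Δ⁴: 48  48  48  48
The fourth differences are constant at 48.
Work back: 402 − 48 = 354;  1484 − 354 = 1130;  3158 − 1130 = 2028;  4247 − 2028 = 2219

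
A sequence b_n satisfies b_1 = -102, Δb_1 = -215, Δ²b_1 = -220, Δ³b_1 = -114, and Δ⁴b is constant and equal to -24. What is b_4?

Build the table forward from the leading diagonal:
D4: -24  -24  -24  -24
D3: -114  -138  -162  -186
D2: -220  -334  -472  -634
D1: -215  -435  -769  -1241
b: -102  -317  -752  -1521

-1521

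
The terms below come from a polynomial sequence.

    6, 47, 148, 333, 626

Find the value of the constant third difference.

24

First differences: 41, 101, 185, 293
Second differences: 60, 84, 108
Third differences: 24, 24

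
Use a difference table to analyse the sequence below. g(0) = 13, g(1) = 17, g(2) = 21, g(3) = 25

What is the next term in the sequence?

29

D1: 4, 4, 4
The first differences are constant (4).
25 + 4 = 29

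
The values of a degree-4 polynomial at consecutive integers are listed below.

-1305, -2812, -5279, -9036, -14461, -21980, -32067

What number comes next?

-1507 , -2467 , -3757 , -5425 , -7519 , -10087
-960 , -1290 , -1668 , -2094 , -2568
-330 , -378 , -426 , -474
-48 , -48 , -48
The fourth differences are constant (-48).
-474 − 48 = -522;  -2568 − 522 = -3090;  -10087 − 3090 = -13177;  -32067 − 13177 = -45244

-45244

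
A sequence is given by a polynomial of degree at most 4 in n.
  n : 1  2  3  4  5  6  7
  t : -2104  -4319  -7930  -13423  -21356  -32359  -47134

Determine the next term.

-66455

Δ: -2215, -3611, -5493, -7933, -11003, -14775
Δ²: -1396, -1882, -2440, -3070, -3772
Δ³: -486, -558, -630, -702
Δ⁴: -72, -72, -72
Constant fourth difference = -72, so extend:
-702 − 72 = -774;  -3772 − 774 = -4546;  -14775 − 4546 = -19321;  -47134 − 19321 = -66455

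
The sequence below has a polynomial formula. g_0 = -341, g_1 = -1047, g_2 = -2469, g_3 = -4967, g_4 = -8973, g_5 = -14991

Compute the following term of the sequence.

First differences: -706 , -1422 , -2498 , -4006 , -6018
Second differences: -716 , -1076 , -1508 , -2012
Third differences: -360 , -432 , -504
Fourth differences: -72 , -72
Fourth differences constant at -72.
-504 − 72 = -576;  -2012 − 576 = -2588;  -6018 − 2588 = -8606;  -14991 − 8606 = -23597

-23597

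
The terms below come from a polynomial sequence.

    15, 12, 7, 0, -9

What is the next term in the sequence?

-20

-3  -5  -7  -9
-2  -2  -2
The second differences are constant (-2).
-9 − 2 = -11;  -9 − 11 = -20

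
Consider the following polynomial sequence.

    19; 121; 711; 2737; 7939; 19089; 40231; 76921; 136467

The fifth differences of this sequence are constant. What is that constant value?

First differences: 102, 590, 2026, 5202, 11150, 21142, 36690, 59546
Second differences: 488, 1436, 3176, 5948, 9992, 15548, 22856
Third differences: 948, 1740, 2772, 4044, 5556, 7308
Fourth differences: 792, 1032, 1272, 1512, 1752
Fifth differences: 240, 240, 240, 240

240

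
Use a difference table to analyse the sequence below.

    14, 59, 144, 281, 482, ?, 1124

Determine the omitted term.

759

Using the first 5 terms:
First differences: 45  85  137  201
Second differences: 40  52  64
Third differences: 12  12
Constant third difference = 12.
Extend forward: 64 + 12 = 76;  201 + 76 = 277;  482 + 277 = 759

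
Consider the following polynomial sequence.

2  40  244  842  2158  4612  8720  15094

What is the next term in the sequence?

24442

38, 204, 598, 1316, 2454, 4108, 6374
166, 394, 718, 1138, 1654, 2266
228, 324, 420, 516, 612
96, 96, 96, 96
Constant fourth difference = 96, so extend:
612 + 96 = 708;  2266 + 708 = 2974;  6374 + 2974 = 9348;  15094 + 9348 = 24442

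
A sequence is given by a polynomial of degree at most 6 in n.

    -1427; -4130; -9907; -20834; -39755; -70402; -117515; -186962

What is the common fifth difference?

Δ: -2703, -5777, -10927, -18921, -30647, -47113, -69447
Δ²: -3074, -5150, -7994, -11726, -16466, -22334
Δ³: -2076, -2844, -3732, -4740, -5868
Δ⁴: -768, -888, -1008, -1128
Δ⁵: -120, -120, -120

-120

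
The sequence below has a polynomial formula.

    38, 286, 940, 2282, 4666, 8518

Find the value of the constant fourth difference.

72

D1: 248, 654, 1342, 2384, 3852
D2: 406, 688, 1042, 1468
D3: 282, 354, 426
D4: 72, 72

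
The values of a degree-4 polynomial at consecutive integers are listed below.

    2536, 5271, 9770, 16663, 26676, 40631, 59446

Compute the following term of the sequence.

First differences: 2735, 4499, 6893, 10013, 13955, 18815
Second differences: 1764, 2394, 3120, 3942, 4860
Third differences: 630, 726, 822, 918
Fourth differences: 96, 96, 96
The fourth differences are constant (96).
918 + 96 = 1014;  4860 + 1014 = 5874;  18815 + 5874 = 24689;  59446 + 24689 = 84135

84135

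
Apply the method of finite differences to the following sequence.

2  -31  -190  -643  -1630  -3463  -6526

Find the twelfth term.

D1: -33, -159, -453, -987, -1833, -3063
D2: -126, -294, -534, -846, -1230
D3: -168, -240, -312, -384
D4: -72, -72, -72
Fourth differences constant at -72.
-384 − 72 = -456;  -1230 − 456 = -1686;  -3063 − 1686 = -4749;  -6526 − 4749 = -11275
-456 − 72 = -528;  -1686 − 528 = -2214;  -4749 − 2214 = -6963;  -11275 − 6963 = -18238
-528 − 72 = -600;  -2214 − 600 = -2814;  -6963 − 2814 = -9777;  -18238 − 9777 = -28015
-600 − 72 = -672;  -2814 − 672 = -3486;  -9777 − 3486 = -13263;  -28015 − 13263 = -41278
-672 − 72 = -744;  -3486 − 744 = -4230;  -13263 − 4230 = -17493;  -41278 − 17493 = -58771

-58771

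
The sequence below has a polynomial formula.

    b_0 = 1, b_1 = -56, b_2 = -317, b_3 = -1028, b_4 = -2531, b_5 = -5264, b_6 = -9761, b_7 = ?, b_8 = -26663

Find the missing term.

-16652

Using the first 7 terms:
First differences: -57, -261, -711, -1503, -2733, -4497
Second differences: -204, -450, -792, -1230, -1764
Third differences: -246, -342, -438, -534
Fourth differences: -96, -96, -96
Constant fourth difference = -96.
Extend forward: -534 − 96 = -630;  -1764 − 630 = -2394;  -4497 − 2394 = -6891;  -9761 − 6891 = -16652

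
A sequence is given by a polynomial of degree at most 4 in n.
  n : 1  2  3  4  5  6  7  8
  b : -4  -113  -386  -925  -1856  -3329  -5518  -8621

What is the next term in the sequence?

First differences: -109 , -273 , -539 , -931 , -1473 , -2189 , -3103
Second differences: -164 , -266 , -392 , -542 , -716 , -914
Third differences: -102 , -126 , -150 , -174 , -198
Fourth differences: -24 , -24 , -24 , -24
Fourth differences constant at -24.
-198 − 24 = -222;  -914 − 222 = -1136;  -3103 − 1136 = -4239;  -8621 − 4239 = -12860

-12860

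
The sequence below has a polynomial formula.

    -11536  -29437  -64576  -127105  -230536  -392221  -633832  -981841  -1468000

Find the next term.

-2129821

-17901, -35139, -62529, -103431, -161685, -241611, -348009, -486159
-17238, -27390, -40902, -58254, -79926, -106398, -138150
-10152, -13512, -17352, -21672, -26472, -31752
-3360, -3840, -4320, -4800, -5280
-480, -480, -480, -480
The fifth differences are constant (-480).
-5280 − 480 = -5760;  -31752 − 5760 = -37512;  -138150 − 37512 = -175662;  -486159 − 175662 = -661821;  -1468000 − 661821 = -2129821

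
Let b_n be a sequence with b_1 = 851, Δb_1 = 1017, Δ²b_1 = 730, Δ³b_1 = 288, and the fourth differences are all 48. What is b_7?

24383

Build the table forward from the leading diagonal:
Fourth differences: 48  48  48  48  48  48  48
Third differences: 288  336  384  432  480  528  576
Second differences: 730  1018  1354  1738  2170  2650  3178
First differences: 1017  1747  2765  4119  5857  8027  10677
b: 851  1868  3615  6380  10499  16356  24383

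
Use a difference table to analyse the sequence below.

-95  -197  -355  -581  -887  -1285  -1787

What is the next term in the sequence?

-2405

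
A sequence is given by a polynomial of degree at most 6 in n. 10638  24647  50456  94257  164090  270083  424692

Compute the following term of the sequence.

First differences: 14009, 25809, 43801, 69833, 105993, 154609
Second differences: 11800, 17992, 26032, 36160, 48616
Third differences: 6192, 8040, 10128, 12456
Fourth differences: 1848, 2088, 2328
Fifth differences: 240, 240
Constant fifth difference = 240, so extend:
2328 + 240 = 2568;  12456 + 2568 = 15024;  48616 + 15024 = 63640;  154609 + 63640 = 218249;  424692 + 218249 = 642941

642941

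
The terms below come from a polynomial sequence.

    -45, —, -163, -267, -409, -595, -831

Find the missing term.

-91

Using the last 5 terms:
D1: -104  -142  -186  -236
D2: -38  -44  -50
D3: -6  -6
Constant third difference = -6.
Extend backward: -38 + 6 = -32;  -104 + 32 = -72;  -163 + 72 = -91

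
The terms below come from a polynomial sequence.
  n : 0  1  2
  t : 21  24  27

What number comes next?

30

First differences: 3, 3
Constant first difference = 3, so extend:
27 + 3 = 30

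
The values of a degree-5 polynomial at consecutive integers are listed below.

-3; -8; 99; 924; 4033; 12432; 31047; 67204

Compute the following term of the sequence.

D1: -5 , 107 , 825 , 3109 , 8399 , 18615 , 36157
D2: 112 , 718 , 2284 , 5290 , 10216 , 17542
D3: 606 , 1566 , 3006 , 4926 , 7326
D4: 960 , 1440 , 1920 , 2400
D5: 480 , 480 , 480
Fifth differences constant at 480.
2400 + 480 = 2880;  7326 + 2880 = 10206;  17542 + 10206 = 27748;  36157 + 27748 = 63905;  67204 + 63905 = 131109

131109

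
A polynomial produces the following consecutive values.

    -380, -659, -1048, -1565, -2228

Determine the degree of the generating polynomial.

D1: -279, -389, -517, -663
D2: -110, -128, -146
D3: -18, -18
The third differences are constant, so the polynomial has degree 3.

3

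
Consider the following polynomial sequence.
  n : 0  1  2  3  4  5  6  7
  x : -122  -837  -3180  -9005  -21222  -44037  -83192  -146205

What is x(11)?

-862797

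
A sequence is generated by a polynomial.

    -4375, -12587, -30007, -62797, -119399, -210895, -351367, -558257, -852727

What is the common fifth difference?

-360

D1: -8212, -17420, -32790, -56602, -91496, -140472, -206890, -294470
D2: -9208, -15370, -23812, -34894, -48976, -66418, -87580
D3: -6162, -8442, -11082, -14082, -17442, -21162
D4: -2280, -2640, -3000, -3360, -3720
D5: -360, -360, -360, -360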